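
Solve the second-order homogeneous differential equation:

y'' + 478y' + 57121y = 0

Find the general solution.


Characteristic equation: r² + 478r + 57121 = 0, i.e. (r + 239)² = 0.
Repeated root r = -239; include an x factor for the second linearly independent solution.
General solution: y = (C₁ + C₂x)e^(-239x).


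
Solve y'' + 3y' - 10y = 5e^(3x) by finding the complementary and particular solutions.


Characteristic roots of r² + 3r - 10 = 0 are -5, 2.
y_h = C₁e^(-5x) + C₂e^(2x).
Forcing exponent 3 is not a characteristic root; try y_p = Ae^(3x).
Substitute: A·(9 + (3)·3 + (-10)) = A·8 = 5, so A = 5/8.
General solution: y = C₁e^(-5x) + C₂e^(2x) + (5/8)e^(3x).


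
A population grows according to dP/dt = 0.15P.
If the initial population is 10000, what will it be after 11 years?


The ODE dP/dt = 0.15P has solution P(t) = P(0)e^(0.15t).
Substitute P(0) = 10000 and t = 11: P(11) = 10000 e^(1.65) ≈ 52070.


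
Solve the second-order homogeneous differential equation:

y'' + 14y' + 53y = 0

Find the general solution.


Characteristic equation: r² + 14r + 53 = 0.
Discriminant is negative; roots r = -7 ± 2i (complex conjugate pair).
General solution uses e^(α x)(C₁ cos(β x) + C₂ sin(β x)): y = e^(-7x)(C₁cos(2x) + C₂sin(2x)).


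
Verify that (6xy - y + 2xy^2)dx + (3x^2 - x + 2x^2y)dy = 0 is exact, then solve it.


Check exactness: ∂M/∂y = 6x - 1 + 4xy and ∂N/∂x = 6x - 1 + 4xy; equal, so the equation is exact.
Integrate M with respect to x (treating y as constant): ∫M dx = 3x^2y - xy + x^2y^2 + h(y).
Differentiate w.r.t. y and set equal to N: all terms match, so h'(y) = 0 and h is a constant absorbed into C.
General solution: 3x^2y - xy + x^2y^2 = C.


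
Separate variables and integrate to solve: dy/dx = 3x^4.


Integrate both sides with respect to x: y = ∫ 3x^4 dx = (3/5)x^5 + C.


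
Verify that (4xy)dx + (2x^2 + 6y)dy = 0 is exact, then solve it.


Check exactness: ∂M/∂y = 4x and ∂N/∂x = 4x; equal, so the equation is exact.
Integrate M with respect to x (treating y as constant): ∫M dx = 2x^2y + h(y).
Differentiate w.r.t. y and set equal to N: the x-dependent terms already match, leaving h'(y) = 6y. Integrate: h(y) = 3y^2.
So F(x,y) = 2x^2y + 3y^2.
General solution: 2x^2y + 3y^2 = C.


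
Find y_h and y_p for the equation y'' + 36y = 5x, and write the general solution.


Homogeneous: r² + 36 = 0 ⇒ r = ±6i, y_h = C₁cos(6x) + C₂sin(6x).
Polynomial forcing; try y_p = Ax + B. Then y_p'' + 36 y_p = 36(Ax + B) = 5x, so B = 0 and A = 5/36.
General solution: y = C₁cos(6x) + C₂sin(6x) + (5/36)x.


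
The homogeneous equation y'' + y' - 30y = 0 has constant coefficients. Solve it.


Characteristic equation: r² + r - 30 = 0.
Factor: (r + 6)(r - 5) = 0 ⇒ r = -6, 5 (distinct real).
General solution: y = C₁e^(-6x) + C₂e^(5x).


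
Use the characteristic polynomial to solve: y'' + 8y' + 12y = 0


Characteristic equation: r² + 8r + 12 = 0.
Factor: (r + 6)(r + 2) = 0 ⇒ r = -6, -2 (distinct real).
General solution: y = C₁e^(-6x) + C₂e^(-2x).


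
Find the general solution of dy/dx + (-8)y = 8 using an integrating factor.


P(x) = -8 ⇒ μ = e^(-8x).
(μ y)' = 8e^(-8x) ⇒ μ y = -e^(-8x) + C.
Divide by μ: y = -1 + Ce^(8x).


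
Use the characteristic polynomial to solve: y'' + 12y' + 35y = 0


Characteristic equation: r² + 12r + 35 = 0.
Factor: (r + 5)(r + 7) = 0 ⇒ r = -5, -7 (distinct real).
General solution: y = C₁e^(-5x) + C₂e^(-7x).


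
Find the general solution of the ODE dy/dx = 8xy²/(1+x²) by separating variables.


Separate: dy/y² = 8x/(1+x²) dx.
Integrate LHS: ∫ dy/y² = -1/y.
Integrate RHS via u = 1+x²: 4ln(1+x²) + C.
Result: -1/y = 4ln(1+x²) + C.


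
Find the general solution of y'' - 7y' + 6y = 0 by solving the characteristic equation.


Characteristic equation: r² - 7r + 6 = 0.
Factor: (r - 1)(r - 6) = 0 ⇒ r = 1, 6 (distinct real).
General solution: y = C₁e^(x) + C₂e^(6x).


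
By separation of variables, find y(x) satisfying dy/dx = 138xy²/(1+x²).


Separate: dy/y² = 138x/(1+x²) dx.
Integrate LHS: ∫ dy/y² = -1/y.
Integrate RHS via u = 1+x²: 69ln(1+x²) + C.
Result: -1/y = 69ln(1+x²) + C.


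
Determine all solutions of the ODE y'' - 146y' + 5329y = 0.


Characteristic equation: r² - 146r + 5329 = 0, i.e. (r - 73)² = 0.
Repeated root r = 73; include an x factor for the second linearly independent solution.
General solution: y = (C₁ + C₂x)e^(73x).


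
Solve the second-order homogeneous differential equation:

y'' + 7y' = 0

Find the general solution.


Characteristic equation: r² + 7r = 0.
Factor: (r + 7)(r - 0) = 0 ⇒ r = -7, 0 (distinct real).
General solution: y = C₁e^(-7x) + C₂.


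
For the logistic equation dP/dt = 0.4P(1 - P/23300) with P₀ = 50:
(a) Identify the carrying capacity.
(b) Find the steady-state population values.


Logistic ODE dP/dt = 0.4P(1 - P/23300) has equilibria where dP/dt = 0, i.e. P = 0 or P = 23300.
The coefficient (1 - P/K) = 0 when P = K, identifying K = 23300 as the carrying capacity.
(a) K = 23300; (b) equilibria P = 0 and P = 23300.


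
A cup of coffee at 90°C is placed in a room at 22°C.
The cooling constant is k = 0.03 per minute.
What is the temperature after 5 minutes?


Newton's law: dT/dt = -k(T - T_a) has solution T(t) = T_a + (T₀ - T_a)e^(-kt).
Plug in T_a = 22, T₀ = 90, k = 0.03, t = 5: T(5) = 22 + (68)e^(-0.15) ≈ 80.5°C.


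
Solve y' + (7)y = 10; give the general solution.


P(x) = 7, Q(x) = 10; integrating factor μ = e^(7x).
(μ y)' = 10e^(7x) ⇒ μ y = (10/7)e^(7x) + C.
Divide by μ: y = 10/7 + Ce^(-7x).


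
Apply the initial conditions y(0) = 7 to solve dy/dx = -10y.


General solution of y' = -10y is y = Ce^(-10x).
Apply y(0) = 7: C = 7.
Particular solution: y = 7e^(-10x).


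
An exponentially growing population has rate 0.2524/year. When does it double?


Exponential growth: P(t) = P₀ e^(0.2524t). Set P(t)/P₀ = 2: e^(0.2524t) = 2.
Solve: t = ln(2)/0.2524 ≈ 2.75 years.


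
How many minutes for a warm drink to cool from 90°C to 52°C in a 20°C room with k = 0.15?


From T(t) = T_a + (T₀ - T_a)e^(-kt), set T(t) = 52:
(52 - 20) / (90 - 20) = e^(-0.15t), so t = -ln(0.457)/0.15 ≈ 5.2 minutes.


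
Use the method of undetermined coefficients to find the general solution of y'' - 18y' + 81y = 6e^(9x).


Characteristic polynomial (r - 9)² = 0; repeated root r = 9.
y_h = (C₁ + C₂x)e^(9x). Forcing matches the repeated root (resonance), so try y_p = Ax² e^(9x).
Substitute and solve for A: 2A = 6, so A = 3.
General solution: y = (C₁ + C₂x + 3x²)e^(9x).


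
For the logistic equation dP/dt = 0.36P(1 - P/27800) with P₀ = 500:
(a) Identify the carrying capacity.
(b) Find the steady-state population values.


Logistic ODE dP/dt = 0.36P(1 - P/27800) has equilibria where dP/dt = 0, i.e. P = 0 or P = 27800.
The coefficient (1 - P/K) = 0 when P = K, identifying K = 27800 as the carrying capacity.
(a) K = 27800; (b) equilibria P = 0 and P = 27800.


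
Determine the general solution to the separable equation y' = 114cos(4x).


g(y) = 1, so integrate directly: y = ∫ 114cos(4x) dx = (57/2)sin(4x) + C.


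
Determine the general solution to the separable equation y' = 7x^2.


Integrate both sides with respect to x: y = ∫ 7x^2 dx = (7/3)x^3 + C.


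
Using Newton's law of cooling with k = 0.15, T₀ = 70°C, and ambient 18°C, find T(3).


Newton's law: dT/dt = -k(T - T_a) has solution T(t) = T_a + (T₀ - T_a)e^(-kt).
Plug in T_a = 18, T₀ = 70, k = 0.15, t = 3: T(3) = 18 + (52)e^(-0.45) ≈ 51.2°C.


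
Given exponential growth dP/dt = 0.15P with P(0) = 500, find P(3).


The ODE dP/dt = 0.15P has solution P(t) = P(0)e^(0.15t).
Substitute P(0) = 500 and t = 3: P(3) = 500 e^(0.45) ≈ 784.


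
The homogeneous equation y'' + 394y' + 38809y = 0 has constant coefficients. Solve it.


Characteristic equation: r² + 394r + 38809 = 0, i.e. (r + 197)² = 0.
Repeated root r = -197; include an x factor for the second linearly independent solution.
General solution: y = (C₁ + C₂x)e^(-197x).


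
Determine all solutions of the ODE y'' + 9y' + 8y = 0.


Characteristic equation: r² + 9r + 8 = 0.
Factor: (r + 8)(r + 1) = 0 ⇒ r = -8, -1 (distinct real).
General solution: y = C₁e^(-8x) + C₂e^(-x).


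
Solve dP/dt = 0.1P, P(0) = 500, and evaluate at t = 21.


The ODE dP/dt = 0.1P has solution P(t) = P(0)e^(0.1t).
Substitute P(0) = 500 and t = 21: P(21) = 500 e^(2.10) ≈ 4083.


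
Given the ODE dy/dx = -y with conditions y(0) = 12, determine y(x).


General solution of y' = -y is y = Ce^(-x).
Apply y(0) = 12: C = 12.
Particular solution: y = 12e^(-x).


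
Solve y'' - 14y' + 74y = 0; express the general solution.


Characteristic equation: r² - 14r + 74 = 0.
Discriminant is negative; roots r = 7 ± 5i (complex conjugate pair).
General solution uses e^(α x)(C₁ cos(β x) + C₂ sin(β x)): y = e^(7x)(C₁cos(5x) + C₂sin(5x)).


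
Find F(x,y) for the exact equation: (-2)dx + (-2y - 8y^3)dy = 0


Check exactness: ∂M/∂y = 0 and ∂N/∂x = 0; equal, so the equation is exact.
Integrate M with respect to x (treating y as constant): ∫M dx = -2x + h(y).
Differentiate w.r.t. y and set equal to N: the x-dependent terms already match, leaving h'(y) = -2y - 8y^3. Integrate: h(y) = -y^2 - 2y^4.
So F(x,y) = -y^2 - 2y^4 - 2x.
General solution: -y^2 - 2y^4 - 2x = C.


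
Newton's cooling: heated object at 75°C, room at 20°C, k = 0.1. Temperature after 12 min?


Newton's law: dT/dt = -k(T - T_a) has solution T(t) = T_a + (T₀ - T_a)e^(-kt).
Plug in T_a = 20, T₀ = 75, k = 0.1, t = 12: T(12) = 20 + (55)e^(-1.20) ≈ 36.6°C.


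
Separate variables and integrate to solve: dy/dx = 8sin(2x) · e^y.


Separate: e^(-y) dy = 8sin(2x) dx.
Integrate: -e^(-y) = -4cos(2x) + C₀.
Rearrange: e^(-y) = 4cos(2x) + C.


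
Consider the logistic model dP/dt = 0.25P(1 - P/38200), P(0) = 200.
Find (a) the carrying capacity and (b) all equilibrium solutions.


Logistic ODE dP/dt = 0.25P(1 - P/38200) has equilibria where dP/dt = 0, i.e. P = 0 or P = 38200.
The coefficient (1 - P/K) = 0 when P = K, identifying K = 38200 as the carrying capacity.
(a) K = 38200; (b) equilibria P = 0 and P = 38200.


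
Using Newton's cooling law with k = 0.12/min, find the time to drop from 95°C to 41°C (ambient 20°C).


From T(t) = T_a + (T₀ - T_a)e^(-kt), set T(t) = 41:
(41 - 20) / (95 - 20) = e^(-0.12t), so t = -ln(0.280)/0.12 ≈ 10.6 minutes.


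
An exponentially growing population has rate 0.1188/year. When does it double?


Exponential growth: P(t) = P₀ e^(0.1188t). Set P(t)/P₀ = 2: e^(0.1188t) = 2.
Solve: t = ln(2)/0.1188 ≈ 5.83 years.


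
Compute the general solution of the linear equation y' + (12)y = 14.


P(x) = 12, Q(x) = 14; integrating factor μ = e^(12x).
(μ y)' = 14e^(12x) ⇒ μ y = (7/6)e^(12x) + C.
Divide by μ: y = 7/6 + Ce^(-12x).


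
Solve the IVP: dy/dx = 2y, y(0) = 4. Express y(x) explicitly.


General solution of y' = 2y is y = Ce^(2x).
Apply y(0) = 4: C = 4.
Particular solution: y = 4e^(2x).


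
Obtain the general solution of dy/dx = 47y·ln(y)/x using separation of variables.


Separate: dy/[y ln(y)] = 47 dx/x.
Substitute u = ln(y): du/u = 47 dx/x.
Integrate: ln|ln(y)| = 47ln|x| + C₀, hence ln(y) = C·x^47.


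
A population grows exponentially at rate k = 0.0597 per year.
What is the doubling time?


Exponential growth: P(t) = P₀ e^(0.0597t). Set P(t)/P₀ = 2: e^(0.0597t) = 2.
Solve: t = ln(2)/0.0597 ≈ 11.61 years.


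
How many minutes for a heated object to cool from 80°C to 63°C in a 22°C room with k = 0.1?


From T(t) = T_a + (T₀ - T_a)e^(-kt), set T(t) = 63:
(63 - 22) / (80 - 22) = e^(-0.1t), so t = -ln(0.707)/0.1 ≈ 3.5 minutes.


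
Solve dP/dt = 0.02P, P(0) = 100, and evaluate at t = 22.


The ODE dP/dt = 0.02P has solution P(t) = P(0)e^(0.02t).
Substitute P(0) = 100 and t = 22: P(22) = 100 e^(0.44) ≈ 155.


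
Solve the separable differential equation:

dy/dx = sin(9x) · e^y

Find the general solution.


Separate: e^(-y) dy = sin(9x) dx.
Integrate: -e^(-y) = -(1/9)cos(9x) + C₀.
Rearrange: e^(-y) = (1/9)cos(9x) + C.


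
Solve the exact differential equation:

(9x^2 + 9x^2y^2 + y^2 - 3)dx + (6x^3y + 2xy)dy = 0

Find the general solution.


Check exactness: ∂M/∂y = 18x^2y + 2y and ∂N/∂x = 18x^2y + 2y; equal, so the equation is exact.
Integrate M with respect to x (treating y as constant): ∫M dx = 3x^3 + 3x^3y^2 + xy^2 - 3x + h(y).
Differentiate w.r.t. y and set equal to N: all terms match, so h'(y) = 0 and h is a constant absorbed into C.
General solution: 3x^3 + 3x^3y^2 + xy^2 - 3x = C.


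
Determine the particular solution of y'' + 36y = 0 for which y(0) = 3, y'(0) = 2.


Characteristic roots of r² + 36 = 0 are ±6i, so y = C₁cos(6x) + C₂sin(6x).
Apply y(0) = 3: C₁ = 3. Differentiate and apply y'(0) = 2: 6·C₂ = 2, so C₂ = 1/3.
Particular solution: y = 3cos(6x) + (1/3)sin(6x).


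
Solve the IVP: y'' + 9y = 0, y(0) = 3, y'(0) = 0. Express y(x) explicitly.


Characteristic roots of r² + 9 = 0 are ±3i, so y = C₁cos(3x) + C₂sin(3x).
Apply y(0) = 3: C₁ = 3. Differentiate and apply y'(0) = 0: 3·C₂ = 0, so C₂ = 0.
Particular solution: y = 3cos(3x).


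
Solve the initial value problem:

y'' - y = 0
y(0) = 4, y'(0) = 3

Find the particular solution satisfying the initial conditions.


Characteristic roots of r² - 1 = 0 are 1, -1.
General solution y = c₁ e^(x) + c₂ e^(-x).
Apply y(0) = 4: c₁ + c₂ = 4. Apply y'(0) = 3: 1 c₁ - 1 c₂ = 3.
Solve: c₁ = 7/2, c₂ = 1/2.
Particular solution: y = (7/2)e^(x) + (1/2)e^(-x).


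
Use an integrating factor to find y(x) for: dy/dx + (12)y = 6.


P(x) = 12, Q(x) = 6; integrating factor μ = e^(12x).
(μ y)' = 6e^(12x) ⇒ μ y = (1/2)e^(12x) + C.
Divide by μ: y = 1/2 + Ce^(-12x).


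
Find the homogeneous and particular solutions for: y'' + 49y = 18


Homogeneous part: r² + 49 = 0 ⇒ r = ±7i, so y_h = C₁cos(7x) + C₂sin(7x).
Try constant y_p = A; plug in: 49A = 18 ⇒ A = 18/49.
General solution: y = C₁cos(7x) + C₂sin(7x) + 18/49.


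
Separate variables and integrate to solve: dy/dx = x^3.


Integrate both sides with respect to x: y = ∫ x^3 dx = (1/4)x^4 + C.


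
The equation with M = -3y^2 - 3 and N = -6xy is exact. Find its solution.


Check exactness: ∂M/∂y = -6y and ∂N/∂x = -6y; equal, so the equation is exact.
Integrate M with respect to x (treating y as constant): ∫M dx = -3xy^2 - 3x + h(y).
Differentiate w.r.t. y and set equal to N: all terms match, so h'(y) = 0 and h is a constant absorbed into C.
General solution: -3xy^2 - 3x = C.


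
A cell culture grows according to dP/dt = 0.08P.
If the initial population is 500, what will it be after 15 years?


The ODE dP/dt = 0.08P has solution P(t) = P(0)e^(0.08t).
Substitute P(0) = 500 and t = 15: P(15) = 500 e^(1.20) ≈ 1660.


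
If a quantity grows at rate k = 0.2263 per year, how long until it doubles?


Exponential growth: P(t) = P₀ e^(0.2263t). Set P(t)/P₀ = 2: e^(0.2263t) = 2.
Solve: t = ln(2)/0.2263 ≈ 3.06 years.


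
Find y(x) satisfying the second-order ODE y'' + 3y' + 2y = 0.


Characteristic equation: r² + 3r + 2 = 0.
Factor: (r + 1)(r + 2) = 0 ⇒ r = -1, -2 (distinct real).
General solution: y = C₁e^(-x) + C₂e^(-2x).


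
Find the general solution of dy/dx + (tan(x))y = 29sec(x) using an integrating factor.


P(x) = tan(x) ⇒ μ = e^(∫tan(x)dx) = sec(x).
(sec(x) y)' = 29sec²(x) ⇒ sec(x) y = 29tan(x) + C.
Multiply by cos(x): y = 29sin(x) + C·cos(x).


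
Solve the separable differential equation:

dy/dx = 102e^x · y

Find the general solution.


Separate variables: dy/y = 102e^x dx.
Integrate: ln|y| = 102e^x + C₀.
Exponentiate: y = Ce^(102e^x).


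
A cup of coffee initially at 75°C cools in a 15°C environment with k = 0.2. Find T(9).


Newton's law: dT/dt = -k(T - T_a) has solution T(t) = T_a + (T₀ - T_a)e^(-kt).
Plug in T_a = 15, T₀ = 75, k = 0.2, t = 9: T(9) = 15 + (60)e^(-1.80) ≈ 24.9°C.


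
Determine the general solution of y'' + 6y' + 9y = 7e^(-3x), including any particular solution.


Characteristic polynomial (r + 3)² = 0; repeated root r = -3.
y_h = (C₁ + C₂x)e^(-3x). Forcing matches the repeated root (resonance), so try y_p = Ax² e^(-3x).
Substitute and solve for A: 2A = 7, so A = 7/2.
General solution: y = (C₁ + C₂x + (7/2)x²)e^(-3x).


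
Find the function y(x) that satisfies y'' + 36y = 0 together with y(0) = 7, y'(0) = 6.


Characteristic roots of r² + 36 = 0 are ±6i, so y = C₁cos(6x) + C₂sin(6x).
Apply y(0) = 7: C₁ = 7. Differentiate and apply y'(0) = 6: 6·C₂ = 6, so C₂ = 1.
Particular solution: y = 7cos(6x) + sin(6x).


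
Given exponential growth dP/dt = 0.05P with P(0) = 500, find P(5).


The ODE dP/dt = 0.05P has solution P(t) = P(0)e^(0.05t).
Substitute P(0) = 500 and t = 5: P(5) = 500 e^(0.25) ≈ 642.


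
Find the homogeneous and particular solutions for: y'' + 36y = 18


Homogeneous part: r² + 36 = 0 ⇒ r = ±6i, so y_h = C₁cos(6x) + C₂sin(6x).
Try constant y_p = A; plug in: 36A = 18 ⇒ A = 1/2.
General solution: y = C₁cos(6x) + C₂sin(6x) + 1/2.


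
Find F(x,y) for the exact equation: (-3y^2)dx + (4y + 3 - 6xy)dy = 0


Check exactness: ∂M/∂y = -6y and ∂N/∂x = -6y; equal, so the equation is exact.
Integrate M with respect to x (treating y as constant): ∫M dx = -3xy^2 + h(y).
Differentiate w.r.t. y and set equal to N: the x-dependent terms already match, leaving h'(y) = 4y + 3. Integrate: h(y) = 2y^2 + 3y.
So F(x,y) = 2y^2 + 3y - 3xy^2.
General solution: 2y^2 + 3y - 3xy^2 = C.


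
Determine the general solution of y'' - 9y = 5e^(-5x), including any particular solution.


Characteristic roots of r² - 9 = 0 are 3, -3.
y_h = C₁e^(3x) + C₂e^(-3x).
Forcing exponent -5 is not a characteristic root; try y_p = Ae^(-5x).
Substitute: A·(25 + (0)·-5 + (-9)) = A·16 = 5, so A = 5/16.
General solution: y = C₁e^(3x) + C₂e^(-3x) + (5/16)e^(-5x).


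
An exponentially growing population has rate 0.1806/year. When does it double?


Exponential growth: P(t) = P₀ e^(0.1806t). Set P(t)/P₀ = 2: e^(0.1806t) = 2.
Solve: t = ln(2)/0.1806 ≈ 3.84 years.


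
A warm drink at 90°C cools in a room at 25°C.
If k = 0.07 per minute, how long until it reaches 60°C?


From T(t) = T_a + (T₀ - T_a)e^(-kt), set T(t) = 60:
(60 - 25) / (90 - 25) = e^(-0.07t), so t = -ln(0.538)/0.07 ≈ 8.8 minutes.


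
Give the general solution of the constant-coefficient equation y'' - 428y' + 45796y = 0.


Characteristic equation: r² - 428r + 45796 = 0, i.e. (r - 214)² = 0.
Repeated root r = 214; include an x factor for the second linearly independent solution.
General solution: y = (C₁ + C₂x)e^(214x).


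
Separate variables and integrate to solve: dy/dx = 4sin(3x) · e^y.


Separate: e^(-y) dy = 4sin(3x) dx.
Integrate: -e^(-y) = -(4/3)cos(3x) + C₀.
Rearrange: e^(-y) = (4/3)cos(3x) + C.


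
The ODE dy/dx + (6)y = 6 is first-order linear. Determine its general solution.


P(x) = 6, Q(x) = 6; integrating factor μ = e^(6x).
(μ y)' = 6e^(6x) ⇒ μ y = e^(6x) + C.
Divide by μ: y = 1 + Ce^(-6x).


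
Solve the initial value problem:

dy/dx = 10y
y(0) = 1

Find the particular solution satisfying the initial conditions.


General solution of y' = 10y is y = Ce^(10x).
Apply y(0) = 1: C = 1.
Particular solution: y = e^(10x).


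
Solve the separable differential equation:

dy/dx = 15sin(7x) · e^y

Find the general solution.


Separate: e^(-y) dy = 15sin(7x) dx.
Integrate: -e^(-y) = -(15/7)cos(7x) + C₀.
Rearrange: e^(-y) = (15/7)cos(7x) + C.


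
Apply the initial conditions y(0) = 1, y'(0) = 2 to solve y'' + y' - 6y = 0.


Characteristic roots of r² + r - 6 = 0 are 2, -3.
General solution y = c₁ e^(2x) + c₂ e^(-3x).
Apply y(0) = 1: c₁ + c₂ = 1. Apply y'(0) = 2: 2 c₁ - 3 c₂ = 2.
Solve: c₁ = 1, c₂ = 0.
Particular solution: y = e^(2x) + 0e^(-3x).


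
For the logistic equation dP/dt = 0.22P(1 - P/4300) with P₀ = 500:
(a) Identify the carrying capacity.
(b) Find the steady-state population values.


Logistic ODE dP/dt = 0.22P(1 - P/4300) has equilibria where dP/dt = 0, i.e. P = 0 or P = 4300.
The coefficient (1 - P/K) = 0 when P = K, identifying K = 4300 as the carrying capacity.
(a) K = 4300; (b) equilibria P = 0 and P = 4300.


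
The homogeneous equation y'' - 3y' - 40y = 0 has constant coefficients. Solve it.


Characteristic equation: r² - 3r - 40 = 0.
Factor: (r - 8)(r + 5) = 0 ⇒ r = 8, -5 (distinct real).
General solution: y = C₁e^(8x) + C₂e^(-5x).


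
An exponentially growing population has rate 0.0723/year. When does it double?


Exponential growth: P(t) = P₀ e^(0.0723t). Set P(t)/P₀ = 2: e^(0.0723t) = 2.
Solve: t = ln(2)/0.0723 ≈ 9.59 years.


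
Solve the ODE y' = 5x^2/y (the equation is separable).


Separate variables: y dy = 5x^2 dx.
Integrate both sides: y²/2 = (5/3)x^3 + C₀.
Multiply by 2: y² = (10/3)x^3 + C.


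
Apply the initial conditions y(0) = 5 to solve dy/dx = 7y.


General solution of y' = 7y is y = Ce^(7x).
Apply y(0) = 5: C = 5.
Particular solution: y = 5e^(7x).


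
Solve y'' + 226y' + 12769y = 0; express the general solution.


Characteristic equation: r² + 226r + 12769 = 0, i.e. (r + 113)² = 0.
Repeated root r = -113; include an x factor for the second linearly independent solution.
General solution: y = (C₁ + C₂x)e^(-113x).


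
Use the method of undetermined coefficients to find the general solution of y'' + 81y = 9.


Homogeneous part: r² + 81 = 0 ⇒ r = ±9i, so y_h = C₁cos(9x) + C₂sin(9x).
Try constant y_p = A; plug in: 81A = 9 ⇒ A = 1/9.
General solution: y = C₁cos(9x) + C₂sin(9x) + 1/9.


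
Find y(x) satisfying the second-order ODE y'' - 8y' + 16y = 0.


Characteristic equation: r² - 8r + 16 = 0, i.e. (r - 4)² = 0.
Repeated root r = 4; include an x factor for the second linearly independent solution.
General solution: y = (C₁ + C₂x)e^(4x).


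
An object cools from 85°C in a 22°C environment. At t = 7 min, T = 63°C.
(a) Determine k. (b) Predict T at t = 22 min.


Newton's law: T(t) = T_a + (T₀ - T_a)e^(-kt).
(a) Use T(7) = 63: (63 - 22)/(85 - 22) = e^(-k·7), so k = -ln(0.651)/7 ≈ 0.0614.
(b) Apply k to t = 22: T(22) = 22 + (63)e^(-1.350) ≈ 38.3°C.


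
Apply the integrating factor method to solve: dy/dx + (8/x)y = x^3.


P(x) = 8/x ⇒ μ = x^8.
(x^8 y)' = x^8·x^3 = x^11.
Integrate: x^8 y = x^12/(12) + C.
Solve for y: y = (1/12)x^4 + C/x^8.


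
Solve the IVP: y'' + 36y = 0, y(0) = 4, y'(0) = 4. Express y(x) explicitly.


Characteristic roots of r² + 36 = 0 are ±6i, so y = C₁cos(6x) + C₂sin(6x).
Apply y(0) = 4: C₁ = 4. Differentiate and apply y'(0) = 4: 6·C₂ = 4, so C₂ = 2/3.
Particular solution: y = 4cos(6x) + (2/3)sin(6x).


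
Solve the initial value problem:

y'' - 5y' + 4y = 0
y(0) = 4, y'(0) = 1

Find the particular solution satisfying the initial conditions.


Characteristic roots of r² - 5r + 4 = 0 are 4, 1.
General solution y = c₁ e^(4x) + c₂ e^(x).
Apply y(0) = 4: c₁ + c₂ = 4. Apply y'(0) = 1: 4 c₁ + 1 c₂ = 1.
Solve: c₁ = -1, c₂ = 5.
Particular solution: y = -e^(4x) + 5e^(x).


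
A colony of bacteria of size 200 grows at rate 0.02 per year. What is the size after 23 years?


The ODE dP/dt = 0.02P has solution P(t) = P(0)e^(0.02t).
Substitute P(0) = 200 and t = 23: P(23) = 200 e^(0.46) ≈ 317.


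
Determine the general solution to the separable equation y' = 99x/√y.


Separate: √y dy = 99x dx.
Integrate: (2/3)y^(3/2) = (99/2)x² + C.


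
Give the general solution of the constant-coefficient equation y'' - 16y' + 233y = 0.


Characteristic equation: r² - 16r + 233 = 0.
Discriminant is negative; roots r = 8 ± 13i (complex conjugate pair).
General solution uses e^(α x)(C₁ cos(β x) + C₂ sin(β x)): y = e^(8x)(C₁cos(13x) + C₂sin(13x)).


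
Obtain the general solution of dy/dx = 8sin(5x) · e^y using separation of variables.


Separate: e^(-y) dy = 8sin(5x) dx.
Integrate: -e^(-y) = -(8/5)cos(5x) + C₀.
Rearrange: e^(-y) = (8/5)cos(5x) + C.


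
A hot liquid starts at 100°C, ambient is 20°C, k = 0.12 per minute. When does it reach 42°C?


From T(t) = T_a + (T₀ - T_a)e^(-kt), set T(t) = 42:
(42 - 20) / (100 - 20) = e^(-0.12t), so t = -ln(0.275)/0.12 ≈ 10.8 minutes.


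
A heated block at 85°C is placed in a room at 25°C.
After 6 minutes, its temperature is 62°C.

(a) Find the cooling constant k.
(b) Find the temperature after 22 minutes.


Newton's law: T(t) = T_a + (T₀ - T_a)e^(-kt).
(a) Use T(6) = 62: (62 - 25)/(85 - 25) = e^(-k·6), so k = -ln(0.617)/6 ≈ 0.0806.
(b) Apply k to t = 22: T(22) = 25 + (60)e^(-1.773) ≈ 35.2°C.


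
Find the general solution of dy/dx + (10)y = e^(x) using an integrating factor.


P(x) = 10 ⇒ μ = e^(10x).
(μ y)' = e^(11x) ⇒ μ y = e^(11x)/11 + C.
Divide by μ: y = (1/11)e^(x) + Ce^(-10x).


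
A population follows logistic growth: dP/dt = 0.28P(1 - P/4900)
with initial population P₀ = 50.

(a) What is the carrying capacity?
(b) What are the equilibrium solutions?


Logistic ODE dP/dt = 0.28P(1 - P/4900) has equilibria where dP/dt = 0, i.e. P = 0 or P = 4900.
The coefficient (1 - P/K) = 0 when P = K, identifying K = 4900 as the carrying capacity.
(a) K = 4900; (b) equilibria P = 0 and P = 4900.


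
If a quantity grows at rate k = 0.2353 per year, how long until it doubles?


Exponential growth: P(t) = P₀ e^(0.2353t). Set P(t)/P₀ = 2: e^(0.2353t) = 2.
Solve: t = ln(2)/0.2353 ≈ 2.95 years.


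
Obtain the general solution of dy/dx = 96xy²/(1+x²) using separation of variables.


Separate: dy/y² = 96x/(1+x²) dx.
Integrate LHS: ∫ dy/y² = -1/y.
Integrate RHS via u = 1+x²: 48ln(1+x²) + C.
Result: -1/y = 48ln(1+x²) + C.


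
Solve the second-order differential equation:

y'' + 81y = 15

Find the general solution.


Homogeneous part: r² + 81 = 0 ⇒ r = ±9i, so y_h = C₁cos(9x) + C₂sin(9x).
Try constant y_p = A; plug in: 81A = 15 ⇒ A = 5/27.
General solution: y = C₁cos(9x) + C₂sin(9x) + 5/27.


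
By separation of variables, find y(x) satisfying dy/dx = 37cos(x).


g(y) = 1, so integrate directly: y = ∫ 37cos(x) dx = 37sin(x) + C.


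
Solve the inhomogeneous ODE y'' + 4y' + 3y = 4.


Characteristic roots of r² + 4r + 3 = 0 are -1, -3.
y_h = C₁e^(-x) + C₂e^(-3x).
Constant forcing; try y_p = A. Then 3A = 4 ⇒ A = 4/3.
General solution: y = C₁e^(-x) + C₂e^(-3x) + 4/3.


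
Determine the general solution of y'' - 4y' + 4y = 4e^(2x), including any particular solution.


Characteristic polynomial (r - 2)² = 0; repeated root r = 2.
y_h = (C₁ + C₂x)e^(2x). Forcing matches the repeated root (resonance), so try y_p = Ax² e^(2x).
Substitute and solve for A: 2A = 4, so A = 2.
General solution: y = (C₁ + C₂x + 2x²)e^(2x).


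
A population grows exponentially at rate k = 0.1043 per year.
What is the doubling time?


Exponential growth: P(t) = P₀ e^(0.1043t). Set P(t)/P₀ = 2: e^(0.1043t) = 2.
Solve: t = ln(2)/0.1043 ≈ 6.65 years.


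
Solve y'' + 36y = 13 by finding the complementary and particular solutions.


Homogeneous part: r² + 36 = 0 ⇒ r = ±6i, so y_h = C₁cos(6x) + C₂sin(6x).
Try constant y_p = A; plug in: 36A = 13 ⇒ A = 13/36.
General solution: y = C₁cos(6x) + C₂sin(6x) + 13/36.


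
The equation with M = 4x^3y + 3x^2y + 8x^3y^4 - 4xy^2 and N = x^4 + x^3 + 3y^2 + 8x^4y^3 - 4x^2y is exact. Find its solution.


Check exactness: ∂M/∂y = 4x^3 + 3x^2 + 32x^3y^3 - 8xy and ∂N/∂x = 4x^3 + 3x^2 + 32x^3y^3 - 8xy; equal, so the equation is exact.
Integrate M with respect to x (treating y as constant): ∫M dx = x^4y + x^3y + 2x^4y^4 - 2x^2y^2 + h(y).
Differentiate w.r.t. y and set equal to N: the x-dependent terms already match, leaving h'(y) = 3y^2. Integrate: h(y) = y^3.
So F(x,y) = x^4y + x^3y + y^3 + 2x^4y^4 - 2x^2y^2.
General solution: x^4y + x^3y + y^3 + 2x^4y^4 - 2x^2y^2 = C.


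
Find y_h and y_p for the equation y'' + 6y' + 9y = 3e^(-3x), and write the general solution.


Characteristic polynomial (r + 3)² = 0; repeated root r = -3.
y_h = (C₁ + C₂x)e^(-3x). Forcing matches the repeated root (resonance), so try y_p = Ax² e^(-3x).
Substitute and solve for A: 2A = 3, so A = 3/2.
General solution: y = (C₁ + C₂x + (3/2)x²)e^(-3x).


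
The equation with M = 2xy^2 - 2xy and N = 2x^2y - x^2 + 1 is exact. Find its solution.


Check exactness: ∂M/∂y = 4xy - 2x and ∂N/∂x = 4xy - 2x; equal, so the equation is exact.
Integrate M with respect to x (treating y as constant): ∫M dx = x^2y^2 - x^2y + h(y).
Differentiate w.r.t. y and set equal to N: the x-dependent terms already match, leaving h'(y) = 1. Integrate: h(y) = y.
So F(x,y) = x^2y^2 - x^2y + y.
General solution: x^2y^2 - x^2y + y = C.


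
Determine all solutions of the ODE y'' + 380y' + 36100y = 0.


Characteristic equation: r² + 380r + 36100 = 0, i.e. (r + 190)² = 0.
Repeated root r = -190; include an x factor for the second linearly independent solution.
General solution: y = (C₁ + C₂x)e^(-190x).


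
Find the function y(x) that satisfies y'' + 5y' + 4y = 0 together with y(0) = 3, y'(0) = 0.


Characteristic roots of r² + 5r + 4 = 0 are -1, -4.
General solution y = c₁ e^(-x) + c₂ e^(-4x).
Apply y(0) = 3: c₁ + c₂ = 3. Apply y'(0) = 0: -1 c₁ - 4 c₂ = 0.
Solve: c₁ = 4, c₂ = -1.
Particular solution: y = 4e^(-x) - e^(-4x).


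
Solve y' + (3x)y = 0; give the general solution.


P(x) = 3x ⇒ μ = e^((3/2)x²).
Q(x) = 0 so μ y is constant: y = Ce^(-(3/2)x²).


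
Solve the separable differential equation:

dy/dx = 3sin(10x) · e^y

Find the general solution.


Separate: e^(-y) dy = 3sin(10x) dx.
Integrate: -e^(-y) = -(3/10)cos(10x) + C₀.
Rearrange: e^(-y) = (3/10)cos(10x) + C.


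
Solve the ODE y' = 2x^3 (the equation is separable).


Integrate both sides with respect to x: y = ∫ 2x^3 dx = (1/2)x^4 + C.


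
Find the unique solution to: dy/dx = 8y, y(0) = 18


General solution of y' = 8y is y = Ce^(8x).
Apply y(0) = 18: C = 18.
Particular solution: y = 18e^(8x).


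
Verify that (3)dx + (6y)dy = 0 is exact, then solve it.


Check exactness: ∂M/∂y = 0 and ∂N/∂x = 0; equal, so the equation is exact.
Integrate M with respect to x (treating y as constant): ∫M dx = 3x + h(y).
Differentiate w.r.t. y and set equal to N: the x-dependent terms already match, leaving h'(y) = 6y. Integrate: h(y) = 3y^2.
So F(x,y) = 3x + 3y^2.
General solution: 3x + 3y^2 = C.


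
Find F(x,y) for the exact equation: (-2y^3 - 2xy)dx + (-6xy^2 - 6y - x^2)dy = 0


Check exactness: ∂M/∂y = -6y^2 - 2x and ∂N/∂x = -6y^2 - 2x; equal, so the equation is exact.
Integrate M with respect to x (treating y as constant): ∫M dx = -2xy^3 - x^2y + h(y).
Differentiate w.r.t. y and set equal to N: the x-dependent terms already match, leaving h'(y) = -6y. Integrate: h(y) = -3y^2.
So F(x,y) = -2xy^3 - 3y^2 - x^2y.
General solution: -2xy^3 - 3y^2 - x^2y = C.


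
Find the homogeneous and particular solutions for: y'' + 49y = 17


Homogeneous part: r² + 49 = 0 ⇒ r = ±7i, so y_h = C₁cos(7x) + C₂sin(7x).
Try constant y_p = A; plug in: 49A = 17 ⇒ A = 17/49.
General solution: y = C₁cos(7x) + C₂sin(7x) + 17/49.


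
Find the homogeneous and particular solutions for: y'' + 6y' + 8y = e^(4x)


Characteristic roots of r² + 6r + 8 = 0 are -4, -2.
y_h = C₁e^(-4x) + C₂e^(-2x).
Forcing exponent 4 is not a characteristic root; try y_p = Ae^(4x).
Substitute: A·(16 + (6)·4 + (8)) = A·48 = 1, so A = 1/48.
General solution: y = C₁e^(-4x) + C₂e^(-2x) + (1/48)e^(4x).


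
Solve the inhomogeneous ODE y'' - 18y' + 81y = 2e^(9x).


Characteristic polynomial (r - 9)² = 0; repeated root r = 9.
y_h = (C₁ + C₂x)e^(9x). Forcing matches the repeated root (resonance), so try y_p = Ax² e^(9x).
Substitute and solve for A: 2A = 2, so A = 1.
General solution: y = (C₁ + C₂x + x²)e^(9x).


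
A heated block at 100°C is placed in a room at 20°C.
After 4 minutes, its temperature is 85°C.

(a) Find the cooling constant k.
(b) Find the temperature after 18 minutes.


Newton's law: T(t) = T_a + (T₀ - T_a)e^(-kt).
(a) Use T(4) = 85: (85 - 20)/(100 - 20) = e^(-k·4), so k = -ln(0.812)/4 ≈ 0.0519.
(b) Apply k to t = 18: T(18) = 20 + (80)e^(-0.934) ≈ 51.4°C.


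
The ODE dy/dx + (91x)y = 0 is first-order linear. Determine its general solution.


P(x) = 91x ⇒ μ = e^((91/2)x²).
Q(x) = 0 so μ y is constant: y = Ce^(-(91/2)x²).


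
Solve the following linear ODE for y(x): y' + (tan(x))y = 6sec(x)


P(x) = tan(x) ⇒ μ = e^(∫tan(x)dx) = sec(x).
(sec(x) y)' = 6sec²(x) ⇒ sec(x) y = 6tan(x) + C.
Multiply by cos(x): y = 6sin(x) + C·cos(x).


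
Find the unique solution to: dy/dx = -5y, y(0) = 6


General solution of y' = -5y is y = Ce^(-5x).
Apply y(0) = 6: C = 6.
Particular solution: y = 6e^(-5x).


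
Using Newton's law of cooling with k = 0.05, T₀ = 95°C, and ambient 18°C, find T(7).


Newton's law: dT/dt = -k(T - T_a) has solution T(t) = T_a + (T₀ - T_a)e^(-kt).
Plug in T_a = 18, T₀ = 95, k = 0.05, t = 7: T(7) = 18 + (77)e^(-0.35) ≈ 72.3°C.


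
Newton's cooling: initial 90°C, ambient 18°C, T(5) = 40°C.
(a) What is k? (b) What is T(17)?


Newton's law: T(t) = T_a + (T₀ - T_a)e^(-kt).
(a) Use T(5) = 40: (40 - 18)/(90 - 18) = e^(-k·5), so k = -ln(0.306)/5 ≈ 0.2371.
(b) Apply k to t = 17: T(17) = 18 + (72)e^(-4.031) ≈ 19.3°C.


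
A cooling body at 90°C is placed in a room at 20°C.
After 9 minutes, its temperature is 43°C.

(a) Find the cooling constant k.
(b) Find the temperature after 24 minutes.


Newton's law: T(t) = T_a + (T₀ - T_a)e^(-kt).
(a) Use T(9) = 43: (43 - 20)/(90 - 20) = e^(-k·9), so k = -ln(0.329)/9 ≈ 0.1237.
(b) Apply k to t = 24: T(24) = 20 + (70)e^(-2.968) ≈ 23.6°C.


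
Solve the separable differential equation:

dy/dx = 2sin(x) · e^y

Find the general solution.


Separate: e^(-y) dy = 2sin(x) dx.
Integrate: -e^(-y) = -2cos(x) + C₀.
Rearrange: e^(-y) = 2cos(x) + C.


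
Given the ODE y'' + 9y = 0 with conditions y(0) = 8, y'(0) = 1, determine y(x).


Characteristic roots of r² + 9 = 0 are ±3i, so y = C₁cos(3x) + C₂sin(3x).
Apply y(0) = 8: C₁ = 8. Differentiate and apply y'(0) = 1: 3·C₂ = 1, so C₂ = 1/3.
Particular solution: y = 8cos(3x) + (1/3)sin(3x).


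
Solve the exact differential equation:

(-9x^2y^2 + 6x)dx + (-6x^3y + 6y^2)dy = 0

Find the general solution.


Check exactness: ∂M/∂y = -18x^2y and ∂N/∂x = -18x^2y; equal, so the equation is exact.
Integrate M with respect to x (treating y as constant): ∫M dx = -3x^3y^2 + 3x^2 + h(y).
Differentiate w.r.t. y and set equal to N: the x-dependent terms already match, leaving h'(y) = 6y^2. Integrate: h(y) = 2y^3.
So F(x,y) = -3x^3y^2 + 3x^2 + 2y^3.
General solution: -3x^3y^2 + 3x^2 + 2y^3 = C.


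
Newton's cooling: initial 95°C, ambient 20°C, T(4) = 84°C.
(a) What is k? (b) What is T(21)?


Newton's law: T(t) = T_a + (T₀ - T_a)e^(-kt).
(a) Use T(4) = 84: (84 - 20)/(95 - 20) = e^(-k·4), so k = -ln(0.853)/4 ≈ 0.0397.
(b) Apply k to t = 21: T(21) = 20 + (75)e^(-0.833) ≈ 52.6°C.


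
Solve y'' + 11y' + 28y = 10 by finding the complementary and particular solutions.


Characteristic roots of r² + 11r + 28 = 0 are -4, -7.
y_h = C₁e^(-4x) + C₂e^(-7x).
Constant forcing; try y_p = A. Then 28A = 10 ⇒ A = 5/14.
General solution: y = C₁e^(-4x) + C₂e^(-7x) + 5/14.


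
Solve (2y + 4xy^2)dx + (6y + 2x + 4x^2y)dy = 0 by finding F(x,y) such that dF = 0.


Check exactness: ∂M/∂y = 2 + 8xy and ∂N/∂x = 2 + 8xy; equal, so the equation is exact.
Integrate M with respect to x (treating y as constant): ∫M dx = 2xy + 2x^2y^2 + h(y).
Differentiate w.r.t. y and set equal to N: the x-dependent terms already match, leaving h'(y) = 6y. Integrate: h(y) = 3y^2.
So F(x,y) = 3y^2 + 2xy + 2x^2y^2.
General solution: 3y^2 + 2xy + 2x^2y^2 = C.


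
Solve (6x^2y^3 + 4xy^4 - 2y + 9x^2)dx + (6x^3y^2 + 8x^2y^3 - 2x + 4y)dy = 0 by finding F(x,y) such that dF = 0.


Check exactness: ∂M/∂y = 18x^2y^2 + 16xy^3 - 2 and ∂N/∂x = 18x^2y^2 + 16xy^3 - 2; equal, so the equation is exact.
Integrate M with respect to x (treating y as constant): ∫M dx = 2x^3y^3 + 2x^2y^4 - 2xy + 3x^3 + h(y).
Differentiate w.r.t. y and set equal to N: the x-dependent terms already match, leaving h'(y) = 4y. Integrate: h(y) = 2y^2.
So F(x,y) = 2x^3y^3 + 2x^2y^4 - 2xy + 3x^3 + 2y^2.
General solution: 2x^3y^3 + 2x^2y^4 - 2xy + 3x^3 + 2y^2 = C.


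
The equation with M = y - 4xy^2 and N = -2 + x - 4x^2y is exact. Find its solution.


Check exactness: ∂M/∂y = 1 - 8xy and ∂N/∂x = 1 - 8xy; equal, so the equation is exact.
Integrate M with respect to x (treating y as constant): ∫M dx = xy - 2x^2y^2 + h(y).
Differentiate w.r.t. y and set equal to N: the x-dependent terms already match, leaving h'(y) = -2. Integrate: h(y) = -2y.
So F(x,y) = -2y + xy - 2x^2y^2.
General solution: -2y + xy - 2x^2y^2 = C.


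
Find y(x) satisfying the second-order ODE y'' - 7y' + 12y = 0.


Characteristic equation: r² - 7r + 12 = 0.
Factor: (r - 3)(r - 4) = 0 ⇒ r = 3, 4 (distinct real).
General solution: y = C₁e^(3x) + C₂e^(4x).


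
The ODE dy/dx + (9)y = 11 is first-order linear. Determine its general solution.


P(x) = 9, Q(x) = 11; integrating factor μ = e^(9x).
(μ y)' = 11e^(9x) ⇒ μ y = (11/9)e^(9x) + C.
Divide by μ: y = 11/9 + Ce^(-9x).


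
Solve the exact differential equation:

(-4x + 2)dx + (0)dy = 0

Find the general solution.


Check exactness: ∂M/∂y = 0 and ∂N/∂x = 0; equal, so the equation is exact.
Integrate M with respect to x (treating y as constant): ∫M dx = -2x^2 + 2x + h(y).
Differentiate w.r.t. y and set equal to N: all terms match, so h'(y) = 0 and h is a constant absorbed into C.
General solution: -2x^2 + 2x = C.


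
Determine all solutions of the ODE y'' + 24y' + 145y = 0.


Characteristic equation: r² + 24r + 145 = 0.
Discriminant is negative; roots r = -12 ± 1i (complex conjugate pair).
General solution uses e^(α x)(C₁ cos(β x) + C₂ sin(β x)): y = e^(-12x)(C₁cos(x) + C₂sin(x)).


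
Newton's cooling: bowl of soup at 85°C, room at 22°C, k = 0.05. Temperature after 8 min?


Newton's law: dT/dt = -k(T - T_a) has solution T(t) = T_a + (T₀ - T_a)e^(-kt).
Plug in T_a = 22, T₀ = 85, k = 0.05, t = 8: T(8) = 22 + (63)e^(-0.40) ≈ 64.2°C.


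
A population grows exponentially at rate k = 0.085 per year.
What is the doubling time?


Exponential growth: P(t) = P₀ e^(0.085t). Set P(t)/P₀ = 2: e^(0.085t) = 2.
Solve: t = ln(2)/0.085 ≈ 8.15 years.


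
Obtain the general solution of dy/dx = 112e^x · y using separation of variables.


Separate variables: dy/y = 112e^x dx.
Integrate: ln|y| = 112e^x + C₀.
Exponentiate: y = Ce^(112e^x).


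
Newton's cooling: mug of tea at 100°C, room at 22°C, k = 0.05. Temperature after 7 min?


Newton's law: dT/dt = -k(T - T_a) has solution T(t) = T_a + (T₀ - T_a)e^(-kt).
Plug in T_a = 22, T₀ = 100, k = 0.05, t = 7: T(7) = 22 + (78)e^(-0.35) ≈ 77.0°C.


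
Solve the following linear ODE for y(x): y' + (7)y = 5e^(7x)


P(x) = 7 ⇒ μ = e^(7x).
(μ y)' = 5e^(14x) ⇒ μ y = (5/14)e^(14x) + C.
Divide by μ: y = (5/14)e^(7x) + Ce^(-7x).


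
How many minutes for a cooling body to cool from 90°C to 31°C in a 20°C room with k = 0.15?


From T(t) = T_a + (T₀ - T_a)e^(-kt), set T(t) = 31:
(31 - 20) / (90 - 20) = e^(-0.15t), so t = -ln(0.157)/0.15 ≈ 12.3 minutes.
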